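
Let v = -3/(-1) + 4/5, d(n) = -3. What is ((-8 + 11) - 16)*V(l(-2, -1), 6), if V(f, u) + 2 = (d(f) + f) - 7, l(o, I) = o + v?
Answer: 663/5 ≈ 132.60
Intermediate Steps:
v = 19/5 (v = -3*(-1) + 4*(⅕) = 3 + ⅘ = 19/5 ≈ 3.8000)
l(o, I) = 19/5 + o (l(o, I) = o + 19/5 = 19/5 + o)
V(f, u) = -12 + f (V(f, u) = -2 + ((-3 + f) - 7) = -2 + (-10 + f) = -12 + f)
((-8 + 11) - 16)*V(l(-2, -1), 6) = ((-8 + 11) - 16)*(-12 + (19/5 - 2)) = (3 - 16)*(-12 + 9/5) = -13*(-51/5) = 663/5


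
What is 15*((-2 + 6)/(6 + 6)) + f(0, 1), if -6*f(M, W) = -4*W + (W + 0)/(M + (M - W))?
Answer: 35/6 ≈ 5.8333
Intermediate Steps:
f(M, W) = 2*W/3 - W/(6*(-W + 2*M)) (f(M, W) = -(-4*W + (W + 0)/(M + (M - W)))/6 = -(-4*W + W/(-W + 2*M))/6 = 2*W/3 - W/(6*(-W + 2*M)))
15*((-2 + 6)/(6 + 6)) + f(0, 1) = 15*((-2 + 6)/(6 + 6)) + (⅙)*1*(-1 - 4*1 + 8*0)/(-1*1 + 2*0) = 15*(4/12) + (⅙)*1*(-1 - 4 + 0)/(-1 + 0) = 15*(4*(1/12)) + (⅙)*1*(-5)/(-1) = 15*(⅓) + (⅙)*1*(-1)*(-5) = 5 + ⅚ = 35/6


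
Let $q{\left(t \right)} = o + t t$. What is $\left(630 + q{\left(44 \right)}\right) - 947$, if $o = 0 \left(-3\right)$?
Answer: $1619$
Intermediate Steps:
$o = 0$
$q{\left(t \right)} = t^{2}$ ($q{\left(t \right)} = 0 + t t = 0 + t^{2} = t^{2}$)
$\left(630 + q{\left(44 \right)}\right) - 947 = \left(630 + 44^{2}\right) - 947 = \left(630 + 1936\right) - 947 = 2566 - 947 = 1619$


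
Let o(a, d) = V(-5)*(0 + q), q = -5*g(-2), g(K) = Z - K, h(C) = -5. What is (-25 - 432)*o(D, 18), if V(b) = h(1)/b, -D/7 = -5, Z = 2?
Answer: 9140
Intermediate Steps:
D = 35 (D = -7*(-5) = 35)
g(K) = 2 - K
V(b) = -5/b
q = -20 (q = -5*(2 - 1*(-2)) = -5*(2 + 2) = -5*4 = -20)
o(a, d) = -20 (o(a, d) = (-5/(-5))*(0 - 20) = -5*(-⅕)*(-20) = 1*(-20) = -20)
(-25 - 432)*o(D, 18) = (-25 - 432)*(-20) = -457*(-20) = 9140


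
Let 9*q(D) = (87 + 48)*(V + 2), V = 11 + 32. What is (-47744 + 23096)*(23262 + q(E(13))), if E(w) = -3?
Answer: -589999176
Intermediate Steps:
V = 43
q(D) = 675 (q(D) = ((87 + 48)*(43 + 2))/9 = (135*45)/9 = (⅑)*6075 = 675)
(-47744 + 23096)*(23262 + q(E(13))) = (-47744 + 23096)*(23262 + 675) = -24648*23937 = -589999176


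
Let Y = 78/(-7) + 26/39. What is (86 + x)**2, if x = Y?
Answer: 2515396/441 ≈ 5703.8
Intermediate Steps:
Y = -220/21 (Y = 78*(-1/7) + 26*(1/39) = -78/7 + 2/3 = -220/21 ≈ -10.476)
x = -220/21 ≈ -10.476
(86 + x)**2 = (86 - 220/21)**2 = (1586/21)**2 = 2515396/441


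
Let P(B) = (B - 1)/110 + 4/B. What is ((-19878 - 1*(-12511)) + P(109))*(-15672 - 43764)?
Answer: 2624637830724/5995 ≈ 4.3780e+8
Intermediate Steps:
P(B) = -1/110 + 4/B + B/110 (P(B) = (-1 + B)*(1/110) + 4/B = (-1/110 + B/110) + 4/B = -1/110 + 4/B + B/110)
((-19878 - 1*(-12511)) + P(109))*(-15672 - 43764) = ((-19878 - 1*(-12511)) + (1/110)*(440 + 109*(-1 + 109))/109)*(-15672 - 43764) = ((-19878 + 12511) + (1/110)*(1/109)*(440 + 109*108))*(-59436) = (-7367 + (1/110)*(1/109)*(440 + 11772))*(-59436) = (-7367 + (1/110)*(1/109)*12212)*(-59436) = (-7367 + 6106/5995)*(-59436) = -44159059/5995*(-59436) = 2624637830724/5995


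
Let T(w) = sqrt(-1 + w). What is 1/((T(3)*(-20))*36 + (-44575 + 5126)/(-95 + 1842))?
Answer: 68917403/3162766707599 - 2197446480*sqrt(2)/3162766707599 ≈ -0.00096079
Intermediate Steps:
1/((T(3)*(-20))*36 + (-44575 + 5126)/(-95 + 1842)) = 1/((sqrt(-1 + 3)*(-20))*36 + (-44575 + 5126)/(-95 + 1842)) = 1/((sqrt(2)*(-20))*36 - 39449/1747) = 1/(-20*sqrt(2)*36 - 39449*1/1747) = 1/(-720*sqrt(2) - 39449/1747) = 1/(-39449/1747 - 720*sqrt(2))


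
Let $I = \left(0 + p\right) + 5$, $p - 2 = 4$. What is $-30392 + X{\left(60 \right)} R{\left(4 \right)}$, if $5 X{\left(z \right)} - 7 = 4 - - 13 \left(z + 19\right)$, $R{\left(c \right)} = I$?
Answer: $- \frac{140542}{5} \approx -28108.0$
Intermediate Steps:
$p = 6$ ($p = 2 + 4 = 6$)
$I = 11$ ($I = \left(0 + 6\right) + 5 = 6 + 5 = 11$)
$R{\left(c \right)} = 11$
$X{\left(z \right)} = \frac{258}{5} + \frac{13 z}{5}$ ($X{\left(z \right)} = \frac{7}{5} + \frac{4 - - 13 \left(z + 19\right)}{5} = \frac{7}{5} + \frac{4 - - 13 \left(19 + z\right)}{5} = \frac{7}{5} + \frac{4 - \left(-247 - 13 z\right)}{5} = \frac{7}{5} + \frac{4 + \left(247 + 13 z\right)}{5} = \frac{7}{5} + \frac{251 + 13 z}{5} = \frac{7}{5} + \left(\frac{251}{5} + \frac{13 z}{5}\right) = \frac{258}{5} + \frac{13 z}{5}$)
$-30392 + X{\left(60 \right)} R{\left(4 \right)} = -30392 + \left(\frac{258}{5} + \frac{13}{5} \cdot 60\right) 11 = -30392 + \left(\frac{258}{5} + 156\right) 11 = -30392 + \frac{1038}{5} \cdot 11 = -30392 + \frac{11418}{5} = - \frac{140542}{5}$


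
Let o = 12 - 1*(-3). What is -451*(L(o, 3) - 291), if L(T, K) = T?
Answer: 124476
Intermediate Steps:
o = 15 (o = 12 + 3 = 15)
-451*(L(o, 3) - 291) = -451*(15 - 291) = -451*(-276) = 124476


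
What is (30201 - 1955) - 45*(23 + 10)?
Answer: 26761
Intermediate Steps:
(30201 - 1955) - 45*(23 + 10) = 28246 - 45*33 = 28246 - 1485 = 26761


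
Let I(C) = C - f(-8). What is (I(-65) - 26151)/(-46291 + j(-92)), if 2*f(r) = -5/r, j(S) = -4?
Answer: 419461/740720 ≈ 0.56629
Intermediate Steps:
f(r) = -5/(2*r) (f(r) = (-5/r)/2 = -5/(2*r))
I(C) = -5/16 + C (I(C) = C - (-5)/(2*(-8)) = C - (-5)*(-1)/(2*8) = C - 1*5/16 = C - 5/16 = -5/16 + C)
(I(-65) - 26151)/(-46291 + j(-92)) = ((-5/16 - 65) - 26151)/(-46291 - 4) = (-1045/16 - 26151)/(-46295) = -419461/16*(-1/46295) = 419461/740720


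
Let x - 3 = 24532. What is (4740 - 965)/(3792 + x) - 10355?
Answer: -293322310/28327 ≈ -10355.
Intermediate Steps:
x = 24535 (x = 3 + 24532 = 24535)
(4740 - 965)/(3792 + x) - 10355 = (4740 - 965)/(3792 + 24535) - 10355 = 3775/28327 - 10355 = -293322310/28327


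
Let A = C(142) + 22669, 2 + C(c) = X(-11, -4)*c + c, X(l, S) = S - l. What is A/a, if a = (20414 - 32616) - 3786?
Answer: -23803/15988 ≈ -1.4888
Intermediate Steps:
C(c) = -2 + 8*c (C(c) = -2 + ((-4 - 1*(-11))*c + c) = -2 + ((-4 + 11)*c + c) = -2 + (7*c + c) = -2 + 8*c)
A = 23803 (A = (-2 + 8*142) + 22669 = (-2 + 1136) + 22669 = 1134 + 22669 = 23803)
a = -15988 (a = -12202 - 3786 = -15988)
A/a = 23803/(-15988) = 23803*(-1/15988) = -23803/15988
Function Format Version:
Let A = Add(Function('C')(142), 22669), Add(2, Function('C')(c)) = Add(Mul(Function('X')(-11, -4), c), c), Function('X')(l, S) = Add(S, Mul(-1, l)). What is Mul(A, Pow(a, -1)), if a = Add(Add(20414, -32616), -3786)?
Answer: Rational(-23803, 15988) ≈ -1.4888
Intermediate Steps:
Function('C')(c) = Add(-2, Mul(8, c)) (Function('C')(c) = Add(-2, Add(Mul(Add(-4, Mul(-1, -11)), c), c)) = Add(-2, Add(Mul(Add(-4, 11), c), c)) = Add(-2, Add(Mul(7, c), c)) = Add(-2, Mul(8, c)))
A = 23803 (A = Add(Add(-2, Mul(8, 142)), 22669) = Add(Add(-2, 1136), 22669) = Add(1134, 22669) = 23803)
a = -15988 (a = Add(-12202, -3786) = -15988)
Mul(A, Pow(a, -1)) = Mul(23803, Pow(-15988, -1)) = Mul(23803, Rational(-1, 15988)) = Rational(-23803, 15988)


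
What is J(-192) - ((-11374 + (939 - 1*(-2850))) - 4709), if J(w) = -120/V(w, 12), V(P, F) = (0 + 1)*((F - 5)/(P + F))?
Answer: 107658/7 ≈ 15380.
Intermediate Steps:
V(P, F) = (-5 + F)/(F + P) (V(P, F) = 1*((-5 + F)/(F + P)) = (-5 + F)/(F + P))
J(w) = -1440/7 - 120*w/7 (J(w) = -120*(12 + w)/(-5 + 12) = -(1440/7 + 120*w/7) = -120*(12/7 + w/7) = -1440/7 - 120*w/7)
J(-192) - ((-11374 + (939 - 1*(-2850))) - 4709) = (-1440/7 - 120/7*(-192)) - ((-11374 + (939 - 1*(-2850))) - 4709) = (-1440/7 + 23040/7) - ((-11374 + (939 + 2850)) - 4709) = 21600/7 - ((-11374 + 3789) - 4709) = 21600/7 - (-7585 - 4709) = 21600/7 - 1*(-12294) = 21600/7 + 12294 = 107658/7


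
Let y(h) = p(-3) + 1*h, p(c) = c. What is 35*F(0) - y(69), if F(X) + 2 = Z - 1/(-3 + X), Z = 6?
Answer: 257/3 ≈ 85.667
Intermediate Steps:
y(h) = -3 + h (y(h) = -3 + 1*h = -3 + h)
F(X) = 4 - 1/(-3 + X) (F(X) = -2 + (6 - 1/(-3 + X)) = 4 - 1/(-3 + X))
35*F(0) - y(69) = 35*((-13 + 4*0)/(-3 + 0)) - (-3 + 69) = 35*((-13 + 0)/(-3)) - 1*66 = 35*(-⅓*(-13)) - 66 = 35*(13/3) - 66 = 455/3 - 66 = 257/3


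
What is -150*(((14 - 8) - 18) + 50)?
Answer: -5700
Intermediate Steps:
-150*(((14 - 8) - 18) + 50) = -150*((6 - 18) + 50) = -150*(-12 + 50) = -150*38 = -5700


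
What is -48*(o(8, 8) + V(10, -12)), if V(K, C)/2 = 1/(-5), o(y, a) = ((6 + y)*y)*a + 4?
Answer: -215904/5 ≈ -43181.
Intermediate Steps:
o(y, a) = 4 + a*y*(6 + y) (o(y, a) = (y*(6 + y))*a + 4 = a*y*(6 + y) + 4 = 4 + a*y*(6 + y))
V(K, C) = -⅖ (V(K, C) = 2/(-5) = 2*(-⅕) = -⅖)
-48*(o(8, 8) + V(10, -12)) = -48*((4 + 8*8² + 6*8*8) - ⅖) = -48*((4 + 8*64 + 384) - ⅖) = -48*((4 + 512 + 384) - ⅖) = -48*(900 - ⅖) = -48*4498/5 = -215904/5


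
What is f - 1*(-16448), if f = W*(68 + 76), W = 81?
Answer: 28112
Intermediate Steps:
f = 11664 (f = 81*(68 + 76) = 81*144 = 11664)
f - 1*(-16448) = 11664 - 1*(-16448) = 11664 + 16448 = 28112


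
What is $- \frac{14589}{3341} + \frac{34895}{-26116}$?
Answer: $- \frac{497590519}{87253556} \approx -5.7028$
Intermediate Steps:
$- \frac{14589}{3341} + \frac{34895}{-26116} = \left(-14589\right) \frac{1}{3341} + 34895 \left(- \frac{1}{26116}\right) = - \frac{14589}{3341} - \frac{34895}{26116} = - \frac{497590519}{87253556}$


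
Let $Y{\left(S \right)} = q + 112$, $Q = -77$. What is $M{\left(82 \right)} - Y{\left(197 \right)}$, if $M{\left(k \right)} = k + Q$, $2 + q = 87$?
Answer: $-192$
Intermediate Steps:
$q = 85$ ($q = -2 + 87 = 85$)
$Y{\left(S \right)} = 197$ ($Y{\left(S \right)} = 85 + 112 = 197$)
$M{\left(k \right)} = -77 + k$ ($M{\left(k \right)} = k - 77 = -77 + k$)
$M{\left(82 \right)} - Y{\left(197 \right)} = \left(-77 + 82\right) - 197 = 5 - 197 = -192$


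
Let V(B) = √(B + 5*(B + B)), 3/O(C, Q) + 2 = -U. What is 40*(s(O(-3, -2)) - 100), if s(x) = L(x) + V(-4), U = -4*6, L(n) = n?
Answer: -43940/11 + 80*I*√11 ≈ -3994.5 + 265.33*I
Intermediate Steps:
U = -24
O(C, Q) = 3/22 (O(C, Q) = 3/(-2 - 1*(-24)) = 3/(-2 + 24) = 3/22)
V(B) = √11*√B (V(B) = √(B + 5*(2*B)) = √(B + 10*B) = √(11*B) = √11*√B)
s(x) = x + 2*I*√11 (s(x) = x + √11*√(-4) = x + √11*(2*I) = x + 2*I*√11)
40*(s(O(-3, -2)) - 100) = 40*((3/22 + 2*I*√11) - 100) = 40*(-2197/22 + 2*I*√11) = -43940/11 + 80*I*√11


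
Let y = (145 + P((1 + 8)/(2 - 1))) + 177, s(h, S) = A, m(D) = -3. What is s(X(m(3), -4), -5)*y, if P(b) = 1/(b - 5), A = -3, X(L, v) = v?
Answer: -3867/4 ≈ -966.75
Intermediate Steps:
s(h, S) = -3
P(b) = 1/(-5 + b)
y = 1289/4 (y = (145 + 1/(-5 + (1 + 8)/(2 - 1))) + 177 = (145 + 1/(-5 + 9/1)) + 177 = (145 + 1/(-5 + 9*1)) + 177 = (145 + 1/(-5 + 9)) + 177 = (145 + 1/4) + 177 = (145 + ¼) + 177 = 581/4 + 177 = 1289/4 ≈ 322.25)
s(X(m(3), -4), -5)*y = -3*1289/4 = -3867/4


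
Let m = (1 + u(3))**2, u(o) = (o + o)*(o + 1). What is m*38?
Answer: 23750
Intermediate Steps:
u(o) = 2*o*(1 + o) (u(o) = (2*o)*(1 + o) = 2*o*(1 + o))
m = 625 (m = (1 + 2*3*(1 + 3))**2 = (1 + 2*3*4)**2 = (1 + 24)**2 = 25**2 = 625)
m*38 = 625*38 = 23750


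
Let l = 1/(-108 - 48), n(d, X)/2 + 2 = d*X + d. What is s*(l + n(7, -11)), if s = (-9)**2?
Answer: -606555/52 ≈ -11665.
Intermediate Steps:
n(d, X) = -4 + 2*d + 2*X*d (n(d, X) = -4 + 2*(d*X + d) = -4 + 2*(X*d + d) = -4 + 2*(d + X*d) = -4 + (2*d + 2*X*d) = -4 + 2*d + 2*X*d)
s = 81
l = -1/156 (l = 1/(-156) = -1/156 ≈ -0.0064103)
s*(l + n(7, -11)) = 81*(-1/156 + (-4 + 2*7 + 2*(-11)*7)) = 81*(-1/156 + (-4 + 14 - 154)) = 81*(-1/156 - 144) = 81*(-22465/156) = -606555/52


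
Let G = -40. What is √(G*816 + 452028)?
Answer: 2*√104847 ≈ 647.60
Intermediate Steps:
√(G*816 + 452028) = √(-40*816 + 452028) = √(-32640 + 452028) = √419388 = 2*√104847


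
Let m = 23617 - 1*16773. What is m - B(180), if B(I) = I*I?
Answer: -25556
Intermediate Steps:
m = 6844 (m = 23617 - 16773 = 6844)
B(I) = I**2
m - B(180) = 6844 - 1*180**2 = 6844 - 1*32400 = 6844 - 32400 = -25556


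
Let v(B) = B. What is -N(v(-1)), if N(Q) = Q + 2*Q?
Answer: 3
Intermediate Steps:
N(Q) = 3*Q
-N(v(-1)) = -3*(-1) = -1*(-3) = 3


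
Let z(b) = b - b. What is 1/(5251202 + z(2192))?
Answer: 1/5251202 ≈ 1.9043e-7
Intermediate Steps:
z(b) = 0
1/(5251202 + z(2192)) = 1/(5251202 + 0) = 1/5251202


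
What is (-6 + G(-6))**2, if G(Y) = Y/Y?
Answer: 25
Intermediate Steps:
G(Y) = 1
(-6 + G(-6))**2 = (-6 + 1)**2 = (-5)**2 = 25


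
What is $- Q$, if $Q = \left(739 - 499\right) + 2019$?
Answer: $-2259$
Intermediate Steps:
$Q = 2259$ ($Q = 240 + 2019 = 2259$)
$- Q = \left(-1\right) 2259 = -2259$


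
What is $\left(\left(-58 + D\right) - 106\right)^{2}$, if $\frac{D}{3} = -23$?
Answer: $54289$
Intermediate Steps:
$D = -69$ ($D = 3 \left(-23\right) = -69$)
$\left(\left(-58 + D\right) - 106\right)^{2} = \left(\left(-58 - 69\right) - 106\right)^{2} = \left(-127 - 106\right)^{2} = \left(-233\right)^{2} = 54289$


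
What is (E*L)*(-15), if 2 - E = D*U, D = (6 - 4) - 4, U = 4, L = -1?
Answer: 150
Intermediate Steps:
D = -2 (D = 2 - 4 = -2)
E = 10 (E = 2 - (-2)*4 = 2 - 1*(-8) = 2 + 8 = 10)
(E*L)*(-15) = (10*(-1))*(-15) = -10*(-15) = 150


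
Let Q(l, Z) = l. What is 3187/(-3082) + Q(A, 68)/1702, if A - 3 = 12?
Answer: -58457/57017 ≈ -1.0253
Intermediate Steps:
A = 15 (A = 3 + 12 = 15)
3187/(-3082) + Q(A, 68)/1702 = 3187/(-3082) + 15/1702 = 3187*(-1/3082) + 15*(1/1702) = -3187/3082 + 15/1702 = -58457/57017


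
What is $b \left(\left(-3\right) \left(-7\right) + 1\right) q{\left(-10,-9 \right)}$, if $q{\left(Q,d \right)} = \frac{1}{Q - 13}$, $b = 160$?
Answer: $- \frac{3520}{23} \approx -153.04$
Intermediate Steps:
$q{\left(Q,d \right)} = \frac{1}{-13 + Q}$
$b \left(\left(-3\right) \left(-7\right) + 1\right) q{\left(-10,-9 \right)} = \frac{160 \left(\left(-3\right) \left(-7\right) + 1\right)}{-13 - 10} = \frac{160 \left(21 + 1\right)}{-23} = 160 \cdot 22 \left(- \frac{1}{23}\right) = 3520 \left(- \frac{1}{23}\right) = - \frac{3520}{23}$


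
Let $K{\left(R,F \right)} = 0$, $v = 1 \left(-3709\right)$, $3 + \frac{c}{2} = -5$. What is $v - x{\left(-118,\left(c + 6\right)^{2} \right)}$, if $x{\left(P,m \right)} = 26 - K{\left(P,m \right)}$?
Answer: $-3735$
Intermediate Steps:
$c = -16$ ($c = -6 + 2 \left(-5\right) = -6 - 10 = -16$)
$v = -3709$
$x{\left(P,m \right)} = 26$ ($x{\left(P,m \right)} = 26 - 0 = 26 + 0 = 26$)
$v - x{\left(-118,\left(c + 6\right)^{2} \right)} = -3709 - 26 = -3735$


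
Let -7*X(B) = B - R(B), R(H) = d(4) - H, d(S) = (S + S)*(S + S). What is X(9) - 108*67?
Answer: -50606/7 ≈ -7229.4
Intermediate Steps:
d(S) = 4*S**2 (d(S) = (2*S)*(2*S) = 4*S**2)
R(H) = 64 - H (R(H) = 4*4**2 - H = 4*16 - H = 64 - H)
X(B) = 64/7 - 2*B/7 (X(B) = -(B - (64 - B))/7 = -(B + (-64 + B))/7 = -(-64 + 2*B)/7 = 64/7 - 2*B/7)
X(9) - 108*67 = (64/7 - 2/7*9) - 108*67 = (64/7 - 18/7) - 108*67 = 46/7 - 7236 = -50606/7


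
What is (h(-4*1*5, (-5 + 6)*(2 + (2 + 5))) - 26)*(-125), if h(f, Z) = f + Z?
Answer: 4625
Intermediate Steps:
h(f, Z) = Z + f
(h(-4*1*5, (-5 + 6)*(2 + (2 + 5))) - 26)*(-125) = (((-5 + 6)*(2 + (2 + 5)) - 4*1*5) - 26)*(-125) = ((1*(2 + 7) - 4*5) - 26)*(-125) = ((1*9 - 20) - 26)*(-125) = ((9 - 20) - 26)*(-125) = (-11 - 26)*(-125) = -37*(-125) = 4625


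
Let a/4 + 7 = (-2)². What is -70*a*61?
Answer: 51240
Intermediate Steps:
a = -12 (a = -28 + 4*(-2)² = -28 + 4*4 = -28 + 16 = -12)
-70*a*61 = -70*(-12)*61 = 840*61 = 51240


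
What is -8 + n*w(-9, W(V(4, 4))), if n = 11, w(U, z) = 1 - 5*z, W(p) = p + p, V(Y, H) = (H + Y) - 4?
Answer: -437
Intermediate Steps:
V(Y, H) = -4 + H + Y
W(p) = 2*p
-8 + n*w(-9, W(V(4, 4))) = -8 + 11*(1 - 10*(-4 + 4 + 4)) = -8 + 11*(1 - 10*4) = -8 + 11*(1 - 5*8) = -8 + 11*(1 - 40) = -8 + 11*(-39) = -8 - 429 = -437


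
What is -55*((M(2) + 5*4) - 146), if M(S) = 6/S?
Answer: 6765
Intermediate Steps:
-55*((M(2) + 5*4) - 146) = -55*((6/2 + 5*4) - 146) = -55*((6*(½) + 20) - 146) = -55*((3 + 20) - 146) = -55*(23 - 146) = -55*(-123) = 6765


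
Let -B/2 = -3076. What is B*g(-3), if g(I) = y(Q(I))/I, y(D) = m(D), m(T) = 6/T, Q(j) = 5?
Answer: -12304/5 ≈ -2460.8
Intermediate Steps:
B = 6152 (B = -2*(-3076) = 6152)
y(D) = 6/D
g(I) = 6/(5*I) (g(I) = (6/5)/I = (6*(⅕))/I = 6/(5*I))
B*g(-3) = 6152*((6/5)/(-3)) = 6152*((6/5)*(-⅓)) = 6152*(-⅖) = -12304/5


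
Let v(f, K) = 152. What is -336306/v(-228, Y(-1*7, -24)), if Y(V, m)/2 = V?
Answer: -168153/76 ≈ -2212.5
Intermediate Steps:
Y(V, m) = 2*V
-336306/v(-228, Y(-1*7, -24)) = -336306/152 = -1*168153/76 = -168153/76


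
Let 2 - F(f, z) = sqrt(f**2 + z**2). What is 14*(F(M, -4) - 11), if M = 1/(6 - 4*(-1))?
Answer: -126 - 7*sqrt(1601)/5 ≈ -182.02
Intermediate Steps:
M = 1/10 (M = 1/(6 + 4) = 1/10 ≈ 0.10000)
F(f, z) = 2 - sqrt(f**2 + z**2)
14*(F(M, -4) - 11) = 14*((2 - sqrt((1/10)**2 + (-4)**2)) - 11) = 14*((2 - sqrt(1/100 + 16)) - 11) = 14*((2 - sqrt(1601/100)) - 11) = 14*((2 - sqrt(1601)/10) - 11) = 14*(-9 - sqrt(1601)/10) = -126 - 7*sqrt(1601)/5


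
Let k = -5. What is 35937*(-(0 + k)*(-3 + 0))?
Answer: -539055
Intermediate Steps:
35937*(-(0 + k)*(-3 + 0)) = 35937*(-(0 - 5)*(-3 + 0)) = 35937*(-(-5)*(-3)) = 35937*(-1*15) = 35937*(-15) = -539055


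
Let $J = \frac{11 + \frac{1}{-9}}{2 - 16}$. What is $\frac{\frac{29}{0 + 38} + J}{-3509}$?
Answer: $\frac{5}{1200078} \approx 4.1664 \cdot 10^{-6}$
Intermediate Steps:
$J = - \frac{7}{9}$ ($J = \frac{11 - \frac{1}{9}}{-14} = \frac{98}{9} \left(- \frac{1}{14}\right) = - \frac{7}{9} \approx -0.77778$)
$\frac{\frac{29}{0 + 38} + J}{-3509} = \frac{\frac{29}{0 + 38} - \frac{7}{9}}{-3509} = \left(\frac{29}{38} - \frac{7}{9}\right) \left(- \frac{1}{3509}\right) = \left(- \frac{5}{342}\right) \left(- \frac{1}{3509}\right) = \frac{5}{1200078}$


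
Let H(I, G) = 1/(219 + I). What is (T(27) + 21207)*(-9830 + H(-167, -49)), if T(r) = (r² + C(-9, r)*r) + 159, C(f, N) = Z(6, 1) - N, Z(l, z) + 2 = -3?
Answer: -10852416729/52 ≈ -2.0870e+8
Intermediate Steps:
Z(l, z) = -5 (Z(l, z) = -2 - 3 = -5)
C(f, N) = -5 - N
T(r) = 159 + r² + r*(-5 - r) (T(r) = (r² + (-5 - r)*r) + 159 = (r² + r*(-5 - r)) + 159 = 159 + r² + r*(-5 - r))
(T(27) + 21207)*(-9830 + H(-167, -49)) = ((159 - 5*27) + 21207)*(-9830 + 1/(219 - 167)) = ((159 - 135) + 21207)*(-9830 + 1/52) = (24 + 21207)*(-9830 + 1/52) = 21231*(-511159/52) = -10852416729/52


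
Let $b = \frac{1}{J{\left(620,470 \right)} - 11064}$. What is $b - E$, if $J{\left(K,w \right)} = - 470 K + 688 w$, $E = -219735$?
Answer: $\frac{4591582561}{20896} \approx 2.1974 \cdot 10^{5}$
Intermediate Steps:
$b = \frac{1}{20896}$ ($b = \frac{1}{\left(\left(-470\right) 620 + 688 \cdot 470\right) - 11064} = \frac{1}{\left(-291400 + 323360\right) - 11064} = \frac{1}{31960 - 11064} = \frac{1}{20896} \approx 4.7856 \cdot 10^{-5}$)
$b - E = \frac{1}{20896} - -219735 = \frac{1}{20896} + 219735 = \frac{4591582561}{20896}$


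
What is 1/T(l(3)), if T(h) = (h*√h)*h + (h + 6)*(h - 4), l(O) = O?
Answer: 1/18 + √3/18 ≈ 0.15178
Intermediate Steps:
T(h) = h^(5/2) + (-4 + h)*(6 + h) (T(h) = h^(3/2)*h + (6 + h)*(-4 + h) = h^(5/2) + (-4 + h)*(6 + h))
1/T(l(3)) = 1/(-24 + 3² + 3^(5/2) + 2*3) = 1/(-24 + 9 + 9*√3 + 6) = 1/(-9 + 9*√3)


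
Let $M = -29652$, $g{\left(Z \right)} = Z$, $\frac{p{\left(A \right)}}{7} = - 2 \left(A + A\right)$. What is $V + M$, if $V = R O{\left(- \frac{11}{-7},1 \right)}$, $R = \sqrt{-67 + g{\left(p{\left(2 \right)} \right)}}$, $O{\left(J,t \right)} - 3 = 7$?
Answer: $-29652 + 10 i \sqrt{123} \approx -29652.0 + 110.91 i$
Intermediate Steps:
$O{\left(J,t \right)} = 10$ ($O{\left(J,t \right)} = 3 + 7 = 10$)
$p{\left(A \right)} = - 28 A$ ($p{\left(A \right)} = 7 \left(- 2 \left(A + A\right)\right) = 7 \left(- 2 \cdot 2 A\right) = 7 \left(- 4 A\right) = - 28 A$)
$R = i \sqrt{123}$ ($R = \sqrt{-67 - 56} = \sqrt{-123} = i \sqrt{123} \approx 11.091 i$)
$V = 10 i \sqrt{123}$ ($V = i \sqrt{123} \cdot 10 = 10 i \sqrt{123} \approx 110.91 i$)
$V + M = 10 i \sqrt{123} - 29652 = -29652 + 10 i \sqrt{123}$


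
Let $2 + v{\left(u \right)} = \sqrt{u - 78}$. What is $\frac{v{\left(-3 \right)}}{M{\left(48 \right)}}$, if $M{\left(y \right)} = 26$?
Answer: $- \frac{1}{13} + \frac{9 i}{26} \approx -0.076923 + 0.34615 i$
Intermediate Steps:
$v{\left(u \right)} = -2 + \sqrt{-78 + u}$ ($v{\left(u \right)} = -2 + \sqrt{u - 78} = -2 + \sqrt{-78 + u}$)
$\frac{v{\left(-3 \right)}}{M{\left(48 \right)}} = \frac{-2 + \sqrt{-78 - 3}}{26} = \left(-2 + \sqrt{-81}\right) \frac{1}{26} = \left(-2 + 9 i\right) \frac{1}{26} = - \frac{1}{13} + \frac{9 i}{26}$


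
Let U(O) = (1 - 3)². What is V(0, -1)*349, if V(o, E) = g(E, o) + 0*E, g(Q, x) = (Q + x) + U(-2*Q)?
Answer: 1047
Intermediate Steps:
U(O) = 4 (U(O) = (-2)² = 4)
g(Q, x) = 4 + Q + x (g(Q, x) = (Q + x) + 4 = 4 + Q + x)
V(o, E) = 4 + E + o (V(o, E) = (4 + E + o) + 0*E = (4 + E + o) + 0 = 4 + E + o)
V(0, -1)*349 = (4 - 1 + 0)*349 = 3*349 = 1047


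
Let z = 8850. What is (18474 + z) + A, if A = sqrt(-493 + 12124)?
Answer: 27324 + sqrt(11631) ≈ 27432.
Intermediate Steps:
A = sqrt(11631) ≈ 107.85
(18474 + z) + A = (18474 + 8850) + sqrt(11631) = 27324 + sqrt(11631)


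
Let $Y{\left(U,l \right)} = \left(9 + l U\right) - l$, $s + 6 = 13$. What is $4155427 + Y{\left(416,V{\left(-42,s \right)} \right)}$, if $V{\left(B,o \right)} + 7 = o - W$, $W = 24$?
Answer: $4145476$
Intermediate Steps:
$s = 7$ ($s = -6 + 13 = 7$)
$V{\left(B,o \right)} = -31 + o$ ($V{\left(B,o \right)} = -7 + \left(o - 24\right) = -7 + \left(-24 + o\right) = -31 + o$)
$Y{\left(U,l \right)} = 9 - l + U l$ ($Y{\left(U,l \right)} = \left(9 + U l\right) - l = 9 - l + U l$)
$4155427 + Y{\left(416,V{\left(-42,s \right)} \right)} = 4155427 + \left(9 - \left(-31 + 7\right) + 416 \left(-31 + 7\right)\right) = 4155427 + \left(9 - -24 + 416 \left(-24\right)\right) = 4155427 + \left(9 + 24 - 9984\right) = 4155427 - 9951 = 4145476$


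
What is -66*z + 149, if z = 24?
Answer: -1435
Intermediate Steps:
-66*z + 149 = -66*24 + 149 = -1584 + 149 = -1435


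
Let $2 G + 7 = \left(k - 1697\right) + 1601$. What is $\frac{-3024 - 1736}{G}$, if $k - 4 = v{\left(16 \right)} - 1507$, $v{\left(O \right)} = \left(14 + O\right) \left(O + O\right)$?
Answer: $\frac{280}{19} \approx 14.737$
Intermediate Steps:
$v{\left(O \right)} = 2 O \left(14 + O\right)$ ($v{\left(O \right)} = \left(14 + O\right) 2 O = 2 O \left(14 + O\right)$)
$k = -543$ ($k = 4 + \left(2 \cdot 16 \left(14 + 16\right) - 1507\right) = 4 - \left(1507 - 960\right) = 4 + \left(960 - 1507\right) = 4 - 547 = -543$)
$G = -323$ ($G = - \frac{7}{2} + \frac{\left(-543 - 1697\right) + 1601}{2} = - \frac{7}{2} + \frac{-2240 + 1601}{2} = - \frac{7}{2} + \frac{1}{2} \left(-639\right) = - \frac{7}{2} - \frac{639}{2} = -323$)
$\frac{-3024 - 1736}{G} = \frac{-3024 - 1736}{-323} = \left(-3024 - 1736\right) \left(- \frac{1}{323}\right) = \left(-4760\right) \left(- \frac{1}{323}\right) = \frac{280}{19}$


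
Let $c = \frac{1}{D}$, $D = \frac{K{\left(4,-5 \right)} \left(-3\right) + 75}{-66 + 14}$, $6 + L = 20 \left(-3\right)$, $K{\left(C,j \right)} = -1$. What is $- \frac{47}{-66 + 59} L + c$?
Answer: $- \frac{9320}{21} \approx -443.81$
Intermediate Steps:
$L = -66$ ($L = -6 + 20 \left(-3\right) = -6 - 60 = -66$)
$D = - \frac{3}{2}$ ($D = \frac{\left(-1\right) \left(-3\right) + 75}{-66 + 14} = \frac{3 + 75}{-52} = 78 \left(- \frac{1}{52}\right) = - \frac{3}{2} \approx -1.5$)
$c = - \frac{2}{3}$ ($c = \frac{1}{- \frac{3}{2}} = - \frac{2}{3} \approx -0.66667$)
$- \frac{47}{-66 + 59} L + c = - \frac{47}{-66 + 59} \left(-66\right) - \frac{2}{3} = - \frac{47}{-7} \left(-66\right) - \frac{2}{3} = \left(-47\right) \left(- \frac{1}{7}\right) \left(-66\right) - \frac{2}{3} = \frac{47}{7} \left(-66\right) - \frac{2}{3} = - \frac{3102}{7} - \frac{2}{3} = - \frac{9320}{21}$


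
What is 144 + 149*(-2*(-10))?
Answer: 3124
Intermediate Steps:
144 + 149*(-2*(-10)) = 144 + 149*20 = 144 + 2980 = 3124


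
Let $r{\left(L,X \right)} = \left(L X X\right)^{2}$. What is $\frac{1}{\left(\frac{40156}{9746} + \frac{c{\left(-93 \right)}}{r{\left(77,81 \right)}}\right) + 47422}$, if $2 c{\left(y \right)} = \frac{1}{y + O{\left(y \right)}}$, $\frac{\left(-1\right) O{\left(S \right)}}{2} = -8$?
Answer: $\frac{17411892328967598}{825778499451385571341} \approx 2.1085 \cdot 10^{-5}$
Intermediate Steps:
$O{\left(S \right)} = 16$ ($O{\left(S \right)} = \left(-2\right) \left(-8\right) = 16$)
$r{\left(L,X \right)} = L^{2} X^{4}$ ($r{\left(L,X \right)} = \left(L X^{2}\right)^{2} = L^{2} X^{4}$)
$c{\left(y \right)} = \frac{1}{2 \left(16 + y\right)}$ ($c{\left(y \right)} = \frac{1}{2 \left(y + 16\right)} = \frac{1}{2 \left(16 + y\right)}$)
$\frac{1}{\left(\frac{40156}{9746} + \frac{c{\left(-93 \right)}}{r{\left(77,81 \right)}}\right) + 47422} = \frac{1}{\left(\frac{40156}{9746} + \frac{\frac{1}{2} \frac{1}{16 - 93}}{77^{2} \cdot 81^{4}}\right) + 47422} = \frac{1}{\left(40156 \cdot \frac{1}{9746} + \frac{\frac{1}{2} \frac{1}{-77}}{5929 \cdot 43046721}\right) + 47422} = \frac{1}{\left(\frac{20078}{4873} + \frac{\frac{1}{2} \left(- \frac{1}{77}\right)}{255224008809}\right) + 47422} = \frac{1}{\left(\frac{20078}{4873} - \frac{1}{39304497356586}\right) + 47422} = \frac{1}{\frac{71741427084138985}{17411892328967598} + 47422} = \frac{1}{\frac{825778499451385571341}{17411892328967598}} = \frac{17411892328967598}{825778499451385571341}$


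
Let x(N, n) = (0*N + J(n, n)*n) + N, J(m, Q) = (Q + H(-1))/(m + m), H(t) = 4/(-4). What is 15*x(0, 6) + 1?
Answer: 77/2 ≈ 38.500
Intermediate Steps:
H(t) = -1 (H(t) = 4*(-¼) = -1)
J(m, Q) = (-1 + Q)/(2*m) (J(m, Q) = (Q - 1)/(m + m) = (-1 + Q)/((2*m)) = (-1 + Q)*(1/(2*m)) = (-1 + Q)/(2*m))
x(N, n) = -½ + N + n/2 (x(N, n) = (0*N + ((-1 + n)/(2*n))*n) + N = (0 + (-½ + n/2)) + N = (-½ + n/2) + N = -½ + N + n/2)
15*x(0, 6) + 1 = 15*(-½ + 0 + (½)*6) + 1 = 15*(-½ + 0 + 3) + 1 = 15*(5/2) + 1 = 75/2 + 1 = 77/2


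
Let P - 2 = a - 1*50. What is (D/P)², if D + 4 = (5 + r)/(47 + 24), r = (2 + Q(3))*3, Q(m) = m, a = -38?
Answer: 17424/9320809 ≈ 0.0018694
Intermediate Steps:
r = 15 (r = (2 + 3)*3 = 5*3 = 15)
D = -264/71 (D = -4 + (5 + 15)/(47 + 24) = -4 + 20/71 = -264/71 ≈ -3.7183)
P = -86 (P = 2 + (-38 - 1*50) = 2 + (-38 - 50) = 2 - 88 = -86)
(D/P)² = (-264/71/(-86))² = (-264/71*(-1/86))² = (132/3053)² = 17424/9320809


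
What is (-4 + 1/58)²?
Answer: 53361/3364 ≈ 15.862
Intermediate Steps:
(-4 + 1/58)² = (-231/58)² = 53361/3364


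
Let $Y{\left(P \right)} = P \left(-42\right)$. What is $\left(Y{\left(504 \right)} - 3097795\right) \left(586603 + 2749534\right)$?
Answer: $-10405287865931$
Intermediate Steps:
$Y{\left(P \right)} = - 42 P$
$\left(Y{\left(504 \right)} - 3097795\right) \left(586603 + 2749534\right) = \left(\left(-42\right) 504 - 3097795\right) \left(586603 + 2749534\right) = \left(-21168 - 3097795\right) 3336137 = \left(-3118963\right) 3336137 = -10405287865931$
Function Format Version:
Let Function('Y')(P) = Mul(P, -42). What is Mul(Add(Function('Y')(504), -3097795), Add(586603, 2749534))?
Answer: -10405287865931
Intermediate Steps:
Function('Y')(P) = Mul(-42, P)
Mul(Add(Function('Y')(504), -3097795), Add(586603, 2749534)) = Mul(Add(Mul(-42, 504), -3097795), Add(586603, 2749534)) = Mul(Add(-21168, -3097795), 3336137) = Mul(-3118963, 3336137) = -10405287865931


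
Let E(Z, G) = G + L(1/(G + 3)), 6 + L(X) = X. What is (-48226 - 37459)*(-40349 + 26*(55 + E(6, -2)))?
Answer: 3350369185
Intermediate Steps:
L(X) = -6 + X
E(Z, G) = -6 + G + 1/(3 + G) (E(Z, G) = G + (-6 + 1/(G + 3)) = G + (-6 + 1/(3 + G)) = -6 + G + 1/(3 + G))
(-48226 - 37459)*(-40349 + 26*(55 + E(6, -2))) = (-48226 - 37459)*(-40349 + 26*(55 + (1 + (-6 - 2)*(3 - 2))/(3 - 2))) = -85685*(-40349 + 26*(55 + (1 - 8*1)/1)) = -85685*(-40349 + 26*(55 + 1*(1 - 8))) = -85685*(-40349 + 26*(55 + 1*(-7))) = -85685*(-40349 + 26*(55 - 7)) = -85685*(-40349 + 26*48) = -85685*(-40349 + 1248) = -85685*(-39101) = 3350369185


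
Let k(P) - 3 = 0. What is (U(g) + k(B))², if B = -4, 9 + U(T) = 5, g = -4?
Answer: 1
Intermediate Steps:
U(T) = -4 (U(T) = -9 + 5 = -4)
k(P) = 3 (k(P) = 3 + 0 = 3)
(U(g) + k(B))² = (-4 + 3)² = (-1)² = 1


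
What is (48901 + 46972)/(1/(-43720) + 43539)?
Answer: 4191567560/1903525079 ≈ 2.2020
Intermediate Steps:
(48901 + 46972)/(1/(-43720) + 43539) = 95873/(-1/43720 + 43539) = 95873/(1903525079/43720) = 95873*(43720/1903525079) = 4191567560/1903525079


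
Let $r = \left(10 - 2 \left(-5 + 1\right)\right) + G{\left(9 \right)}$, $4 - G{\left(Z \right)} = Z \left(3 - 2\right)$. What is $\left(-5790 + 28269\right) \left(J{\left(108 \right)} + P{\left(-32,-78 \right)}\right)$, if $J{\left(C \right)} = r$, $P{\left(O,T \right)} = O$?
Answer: $-427101$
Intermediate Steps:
$G{\left(Z \right)} = 4 - Z$ ($G{\left(Z \right)} = 4 - Z \left(3 - 2\right) = 4 - Z 1 = 4 - Z$)
$r = 13$ ($r = \left(10 - 2 \left(-5 + 1\right)\right) + \left(4 - 9\right) = \left(10 - -8\right) + \left(4 - 9\right) = \left(10 + 8\right) - 5 = 18 - 5 = 13$)
$J{\left(C \right)} = 13$
$\left(-5790 + 28269\right) \left(J{\left(108 \right)} + P{\left(-32,-78 \right)}\right) = \left(-5790 + 28269\right) \left(13 - 32\right) = 22479 \left(-19\right) = -427101$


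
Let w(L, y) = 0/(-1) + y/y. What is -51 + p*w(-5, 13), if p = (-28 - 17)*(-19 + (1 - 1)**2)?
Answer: 804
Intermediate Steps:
w(L, y) = 1 (w(L, y) = 0*(-1) + 1 = 0 + 1 = 1)
p = 855 (p = -45*(-19 + 0**2) = -45*(-19 + 0) = -45*(-19) = 855)
-51 + p*w(-5, 13) = -51 + 855*1 = -51 + 855 = 804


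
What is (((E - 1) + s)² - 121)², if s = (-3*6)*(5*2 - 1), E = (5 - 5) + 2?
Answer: 665640000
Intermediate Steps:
E = 2 (E = 0 + 2 = 2)
s = -162 (s = -18*(10 - 1) = -18*9 = -162)
(((E - 1) + s)² - 121)² = (((2 - 1) - 162)² - 121)² = ((1 - 162)² - 121)² = ((-161)² - 121)² = (25921 - 121)² = 25800² = 665640000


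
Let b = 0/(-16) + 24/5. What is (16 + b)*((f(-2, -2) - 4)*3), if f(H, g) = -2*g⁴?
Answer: -11232/5 ≈ -2246.4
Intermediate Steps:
b = 24/5 (b = 0*(-1/16) + 24*(⅕) = 0 + 24/5 = 24/5 ≈ 4.8000)
(16 + b)*((f(-2, -2) - 4)*3) = (16 + 24/5)*((-2*(-2)⁴ - 4)*3) = 104*((-2*16 - 4)*3)/5 = 104*((-32 - 4)*3)/5 = 104*(-36*3)/5 = (104/5)*(-108) = -11232/5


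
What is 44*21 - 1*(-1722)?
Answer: 2646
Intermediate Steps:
44*21 - 1*(-1722) = 924 + 1722 = 2646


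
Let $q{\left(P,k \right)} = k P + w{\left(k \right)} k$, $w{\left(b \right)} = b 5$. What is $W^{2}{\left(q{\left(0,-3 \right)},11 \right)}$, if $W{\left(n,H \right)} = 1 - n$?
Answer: $1936$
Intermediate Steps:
$w{\left(b \right)} = 5 b$
$q{\left(P,k \right)} = 5 k^{2} + P k$ ($q{\left(P,k \right)} = k P + 5 k k = P k + 5 k^{2} = 5 k^{2} + P k$)
$W^{2}{\left(q{\left(0,-3 \right)},11 \right)} = \left(1 - - 3 \left(0 + 5 \left(-3\right)\right)\right)^{2} = \left(1 - - 3 \left(0 - 15\right)\right)^{2} = \left(1 - \left(-3\right) \left(-15\right)\right)^{2} = \left(1 - 45\right)^{2} = \left(-44\right)^{2} = 1936$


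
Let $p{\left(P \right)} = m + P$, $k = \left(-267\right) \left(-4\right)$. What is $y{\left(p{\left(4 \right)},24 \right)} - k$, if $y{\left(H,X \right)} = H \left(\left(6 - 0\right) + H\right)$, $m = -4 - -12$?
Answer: $-852$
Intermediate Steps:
$k = 1068$
$m = 8$ ($m = -4 + 12 = 8$)
$p{\left(P \right)} = 8 + P$
$y{\left(H,X \right)} = H \left(6 + H\right)$ ($y{\left(H,X \right)} = H \left(\left(6 + 0\right) + H\right) = H \left(6 + H\right)$)
$y{\left(p{\left(4 \right)},24 \right)} - k = \left(8 + 4\right) \left(6 + \left(8 + 4\right)\right) - 1068 = 12 \left(6 + 12\right) - 1068 = 12 \cdot 18 - 1068 = 216 - 1068 = -852$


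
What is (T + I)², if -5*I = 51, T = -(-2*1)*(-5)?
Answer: 10201/25 ≈ 408.04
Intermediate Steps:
T = -10 (T = -(-2)*(-5) = -1*10 = -10)
I = -51/5 (I = -⅕*51 = -51/5 ≈ -10.200)
(T + I)² = (-10 - 51/5)² = (-101/5)² = 10201/25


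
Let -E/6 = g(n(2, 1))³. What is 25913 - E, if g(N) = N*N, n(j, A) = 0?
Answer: 25913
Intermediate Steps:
g(N) = N²
E = 0 (E = -6*(0²)³ = -6*0³ = -6*0 = 0)
25913 - E = 25913 - 1*0 = 25913 + 0 = 25913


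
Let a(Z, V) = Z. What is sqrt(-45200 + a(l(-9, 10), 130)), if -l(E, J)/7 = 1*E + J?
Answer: 3*I*sqrt(5023) ≈ 212.62*I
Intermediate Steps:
l(E, J) = -7*E - 7*J (l(E, J) = -7*(1*E + J) = -7*(E + J) = -7*E - 7*J)
sqrt(-45200 + a(l(-9, 10), 130)) = sqrt(-45200 + (-7*(-9) - 7*10)) = sqrt(-45200 + (63 - 70)) = sqrt(-45200 - 7) = sqrt(-45207) = 3*I*sqrt(5023)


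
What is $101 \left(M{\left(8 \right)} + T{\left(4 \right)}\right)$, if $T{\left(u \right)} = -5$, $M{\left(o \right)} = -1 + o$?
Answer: $202$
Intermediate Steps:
$101 \left(M{\left(8 \right)} + T{\left(4 \right)}\right) = 101 \left(\left(-1 + 8\right) - 5\right) = 101 \left(7 - 5\right) = 101 \cdot 2 = 202$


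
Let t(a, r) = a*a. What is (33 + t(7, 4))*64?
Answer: 5248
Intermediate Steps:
t(a, r) = a²
(33 + t(7, 4))*64 = (33 + 7²)*64 = (33 + 49)*64 = 82*64 = 5248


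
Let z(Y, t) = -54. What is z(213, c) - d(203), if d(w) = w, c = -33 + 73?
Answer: -257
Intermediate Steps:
c = 40
z(213, c) - d(203) = -54 - 1*203 = -54 - 203 = -257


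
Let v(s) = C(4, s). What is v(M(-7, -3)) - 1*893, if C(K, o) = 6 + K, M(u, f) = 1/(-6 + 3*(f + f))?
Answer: -883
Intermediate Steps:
M(u, f) = 1/(-6 + 6*f) (M(u, f) = 1/(-6 + 3*(2*f)) = 1/(-6 + 6*f))
v(s) = 10 (v(s) = 6 + 4 = 10)
v(M(-7, -3)) - 1*893 = 10 - 1*893 = 10 - 893 = -883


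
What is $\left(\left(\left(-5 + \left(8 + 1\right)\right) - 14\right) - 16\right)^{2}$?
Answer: $676$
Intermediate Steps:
$\left(\left(\left(-5 + \left(8 + 1\right)\right) - 14\right) - 16\right)^{2} = \left(\left(\left(-5 + 9\right) - 14\right) - 16\right)^{2} = \left(\left(4 - 14\right) - 16\right)^{2} = \left(-10 - 16\right)^{2} = \left(-26\right)^{2} = 676$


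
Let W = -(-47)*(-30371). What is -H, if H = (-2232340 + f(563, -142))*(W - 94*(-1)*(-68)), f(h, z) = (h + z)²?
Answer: -2946660544071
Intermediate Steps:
W = -1427437 (W = -1*1427437 = -1427437)
H = 2946660544071 (H = (-2232340 + (563 - 142)²)*(-1427437 - 94*(-1)*(-68)) = (-2232340 + 421²)*(-1427437 + 94*(-68)) = (-2232340 + 177241)*(-1427437 - 6392) = -2055099*(-1433829) = 2946660544071)
-H = -1*2946660544071 = -2946660544071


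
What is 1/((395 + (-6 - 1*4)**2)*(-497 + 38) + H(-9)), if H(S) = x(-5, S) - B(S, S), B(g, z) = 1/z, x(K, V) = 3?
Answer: -9/2044817 ≈ -4.4014e-6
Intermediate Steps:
H(S) = 3 - 1/S
1/((395 + (-6 - 1*4)**2)*(-497 + 38) + H(-9)) = 1/((395 + (-6 - 1*4)**2)*(-497 + 38) + (3 - 1/(-9))) = 1/((395 + (-6 - 4)**2)*(-459) + (3 - 1*(-1/9))) = 1/((395 + (-10)**2)*(-459) + (3 + 1/9)) = 1/((395 + 100)*(-459) + 28/9) = 1/(495*(-459) + 28/9) = 1/(-227205 + 28/9) = 1/(-2044817/9) = -9/2044817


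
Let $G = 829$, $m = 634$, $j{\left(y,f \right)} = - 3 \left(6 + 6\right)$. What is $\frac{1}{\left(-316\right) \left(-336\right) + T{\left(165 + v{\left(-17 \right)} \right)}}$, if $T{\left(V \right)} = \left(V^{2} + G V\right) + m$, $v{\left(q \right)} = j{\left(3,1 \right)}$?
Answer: $\frac{1}{230392} \approx 4.3404 \cdot 10^{-6}$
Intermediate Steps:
$j{\left(y,f \right)} = -36$ ($j{\left(y,f \right)} = \left(-3\right) 12 = -36$)
$v{\left(q \right)} = -36$
$T{\left(V \right)} = 634 + V^{2} + 829 V$ ($T{\left(V \right)} = \left(V^{2} + 829 V\right) + 634 = 634 + V^{2} + 829 V$)
$\frac{1}{\left(-316\right) \left(-336\right) + T{\left(165 + v{\left(-17 \right)} \right)}} = \frac{1}{\left(-316\right) \left(-336\right) + \left(634 + \left(165 - 36\right)^{2} + 829 \left(165 - 36\right)\right)} = \frac{1}{106176 + \left(634 + 129^{2} + 829 \cdot 129\right)} = \frac{1}{106176 + \left(634 + 16641 + 106941\right)} = \frac{1}{106176 + 124216} = \frac{1}{230392}$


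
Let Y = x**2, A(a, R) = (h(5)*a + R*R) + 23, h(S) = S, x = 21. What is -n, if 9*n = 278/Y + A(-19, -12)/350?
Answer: -9218/99225 ≈ -0.092900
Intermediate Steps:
A(a, R) = 23 + R**2 + 5*a (A(a, R) = (5*a + R*R) + 23 = (5*a + R**2) + 23 = (R**2 + 5*a) + 23 = 23 + R**2 + 5*a)
Y = 441 (Y = 21**2 = 441)
n = 9218/99225 (n = (278/441 + (23 + (-12)**2 + 5*(-19))/350)/9 = (278*(1/441) + (23 + 144 - 95)*(1/350))/9 = (278/441 + 72*(1/350))/9 = (278/441 + 36/175)/9 = (1/9)*(9218/11025) = 9218/99225 ≈ 0.092900)
-n = -1*9218/99225 = -9218/99225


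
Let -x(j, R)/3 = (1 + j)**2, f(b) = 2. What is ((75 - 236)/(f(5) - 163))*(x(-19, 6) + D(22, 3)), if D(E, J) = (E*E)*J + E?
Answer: 502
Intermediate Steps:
x(j, R) = -3*(1 + j)**2
D(E, J) = E + J*E**2 (D(E, J) = E**2*J + E = J*E**2 + E = E + J*E**2)
((75 - 236)/(f(5) - 163))*(x(-19, 6) + D(22, 3)) = ((75 - 236)/(2 - 163))*(-3*(1 - 19)**2 + 22*(1 + 22*3)) = (-161/(-161))*(-3*(-18)**2 + 22*(1 + 66)) = (-161*(-1/161))*(-3*324 + 22*67) = 1*(-972 + 1474) = 1*502 = 502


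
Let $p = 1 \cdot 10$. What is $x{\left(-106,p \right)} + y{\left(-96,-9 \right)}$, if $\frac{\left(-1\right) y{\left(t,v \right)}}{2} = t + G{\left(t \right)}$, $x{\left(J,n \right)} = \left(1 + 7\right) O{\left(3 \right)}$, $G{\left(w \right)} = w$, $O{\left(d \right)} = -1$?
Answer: $376$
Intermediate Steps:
$p = 10$
$x{\left(J,n \right)} = -8$ ($x{\left(J,n \right)} = \left(1 + 7\right) \left(-1\right) = 8 \left(-1\right) = -8$)
$y{\left(t,v \right)} = - 4 t$ ($y{\left(t,v \right)} = - 2 \left(t + t\right) = - 2 \cdot 2 t = - 4 t$)
$x{\left(-106,p \right)} + y{\left(-96,-9 \right)} = -8 - -384 = -8 + 384 = 376$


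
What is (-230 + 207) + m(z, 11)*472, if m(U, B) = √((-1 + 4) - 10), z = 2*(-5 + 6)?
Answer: -23 + 472*I*√7 ≈ -23.0 + 1248.8*I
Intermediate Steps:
z = 2 (z = 2*1 = 2)
m(U, B) = I*√7 (m(U, B) = √(3 - 10) = √(-7) = I*√7)
(-230 + 207) + m(z, 11)*472 = (-230 + 207) + (I*√7)*472 = -23 + 472*I*√7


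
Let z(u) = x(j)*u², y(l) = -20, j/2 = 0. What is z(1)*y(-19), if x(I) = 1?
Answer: -20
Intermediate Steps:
j = 0 (j = 2*0 = 0)
z(u) = u² (z(u) = 1*u² = u²)
z(1)*y(-19) = 1²*(-20) = 1*(-20) = -20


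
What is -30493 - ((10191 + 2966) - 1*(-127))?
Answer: -43777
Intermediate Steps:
-30493 - ((10191 + 2966) - 1*(-127)) = -30493 - (13157 + 127) = -30493 - 1*13284 = -30493 - 13284 = -43777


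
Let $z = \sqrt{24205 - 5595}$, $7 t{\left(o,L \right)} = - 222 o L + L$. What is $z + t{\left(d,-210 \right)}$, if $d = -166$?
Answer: $-1105590 + \sqrt{18610} \approx -1.1055 \cdot 10^{6}$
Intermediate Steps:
$t{\left(o,L \right)} = \frac{L}{7} - \frac{222 L o}{7}$ ($t{\left(o,L \right)} = \frac{- 222 o L + L}{7} = \frac{- 222 L o + L}{7} = \frac{L - 222 L o}{7} = \frac{L}{7} - \frac{222 L o}{7}$)
$z = \sqrt{18610} \approx 136.42$
$z + t{\left(d,-210 \right)} = \sqrt{18610} + \frac{1}{7} \left(-210\right) \left(1 - -36852\right) = \sqrt{18610} + \frac{1}{7} \left(-210\right) \left(1 + 36852\right) = \sqrt{18610} + \frac{1}{7} \left(-210\right) 36853 = \sqrt{18610} - 1105590 = -1105590 + \sqrt{18610}$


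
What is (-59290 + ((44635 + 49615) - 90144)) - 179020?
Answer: -234204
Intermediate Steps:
(-59290 + ((44635 + 49615) - 90144)) - 179020 = (-59290 + (94250 - 90144)) - 179020 = (-59290 + 4106) - 179020 = -55184 - 179020 = -234204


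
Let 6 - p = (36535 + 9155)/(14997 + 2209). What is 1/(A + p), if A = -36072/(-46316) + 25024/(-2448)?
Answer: -896527233/5467800815 ≈ -0.16396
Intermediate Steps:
p = 28773/8603 (p = 6 - (36535 + 9155)/(14997 + 2209) = 6 - 45690/17206 = 6 - 1*22845/8603 = 6 - 22845/8603 = 28773/8603 ≈ 3.3445)
A = -984106/104211 (A = -36072*(-1/46316) + 25024*(-1/2448) = 9018/11579 - 92/9 = -984106/104211 ≈ -9.4434)
1/(A + p) = 1/(-984106/104211 + 28773/8603) = 1/(-5467800815/896527233) = -896527233/5467800815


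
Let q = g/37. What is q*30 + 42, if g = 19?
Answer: 2124/37 ≈ 57.405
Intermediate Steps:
q = 19/37 ≈ 0.51351
q*30 + 42 = (19/37)*30 + 42 = 570/37 + 42 = 2124/37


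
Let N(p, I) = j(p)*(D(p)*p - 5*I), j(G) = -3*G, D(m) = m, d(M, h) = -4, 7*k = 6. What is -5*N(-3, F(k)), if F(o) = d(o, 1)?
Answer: -1305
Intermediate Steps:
k = 6/7 (k = (⅐)*6 = 6/7 ≈ 0.85714)
F(o) = -4
N(p, I) = -3*p*(p² - 5*I) (N(p, I) = (-3*p)*(p*p - 5*I) = (-3*p)*(p² - 5*I) = -3*p*(p² - 5*I))
-5*N(-3, F(k)) = -15*(-3)*(-1*(-3)² + 5*(-4)) = -15*(-3)*(-1*9 - 20) = -15*(-3)*(-9 - 20) = -15*(-3)*(-29) = -5*261 = -1305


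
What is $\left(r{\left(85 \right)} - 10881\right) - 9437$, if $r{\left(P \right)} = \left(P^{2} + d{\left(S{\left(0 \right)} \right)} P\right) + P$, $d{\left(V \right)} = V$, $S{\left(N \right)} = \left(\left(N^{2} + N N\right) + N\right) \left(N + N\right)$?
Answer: $-13008$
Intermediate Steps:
$S{\left(N \right)} = 2 N \left(N + 2 N^{2}\right)$ ($S{\left(N \right)} = \left(\left(N^{2} + N^{2}\right) + N\right) 2 N = \left(2 N^{2} + N\right) 2 N = \left(N + 2 N^{2}\right) 2 N = 2 N \left(N + 2 N^{2}\right)$)
$r{\left(P \right)} = P + P^{2}$ ($r{\left(P \right)} = \left(P^{2} + 0^{2} \left(2 + 4 \cdot 0\right) P\right) + P = \left(P^{2} + 0 \left(2 + 0\right) P\right) + P = \left(P^{2} + 0 \cdot 2 P\right) + P = \left(P^{2} + 0 P\right) + P = \left(P^{2} + 0\right) + P = P^{2} + P = P + P^{2}$)
$\left(r{\left(85 \right)} - 10881\right) - 9437 = \left(85 \left(1 + 85\right) - 10881\right) - 9437 = \left(85 \cdot 86 - 10881\right) - 9437 = \left(7310 - 10881\right) - 9437 = -3571 - 9437 = -13008$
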